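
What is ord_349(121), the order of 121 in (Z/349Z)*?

58

The order of 121 must divide p − 1 = 348 = 2^2 · 3 · 29.
Divisors: 1, 2, 3, 4, 6, 12, 29, 58, 87, 116, 174, 348.
Check each in increasing order: 121^1 ≡ 121;  121^2 ≡ 332;  121^3 ≡ 37;  121^4 ≡ 289;  121^6 ≡ 322;  121^12 ≡ 31;  121^29 ≡ 348;  121^58 ≡ 1.
Smallest exponent giving 1 is 58.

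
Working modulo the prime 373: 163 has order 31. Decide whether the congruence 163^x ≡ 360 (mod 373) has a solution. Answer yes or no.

360 ∈ ⟨163⟩ iff 360^31 ≡ 1 (mod 373), since |⟨163⟩| = 31.
360^31 mod 373 = 1.
Since 1 = 1, 360 lies in the subgroup.

yes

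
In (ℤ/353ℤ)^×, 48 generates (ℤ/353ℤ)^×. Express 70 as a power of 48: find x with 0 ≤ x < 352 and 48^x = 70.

Baby-step giant-step with m = ceil(sqrt(352)) = 19.
Baby table (48^j mod 353 for j=0..18):
  0:1  1:48  2:186  3:103  4:2  5:96  6:19  7:206
  8:4  9:192  10:38  11:59  12:8  13:31  14:76  15:118
  16:16  17:62  18:152
Giant step factor: 48^(-19) ≡ 178 (mod 353).
Scan 70·178^i mod 353 for i = 0, 1, …:
  i=0: 70   i=1: 105   i=2: 334   i=3: 148
  i=4: 222   i=5: 333   i=6: 323   i=7: 308
  i=8: 109   i=9: 340   i=10: 157   i=11: 59
Match at i=11, j=11: x = 11·19 + 11 = 220.

220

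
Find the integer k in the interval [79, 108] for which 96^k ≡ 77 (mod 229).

Compute 96^79 mod 229 = 179, then multiply by 96 repeatedly:
  96^79=179  96^80=9  96^81=177  96^82=46  96^83=65
  96^84=57  96^85=205  96^86=215  96^87=30  96^88=132
  96^89=77
Found 77 at exponent 89.

89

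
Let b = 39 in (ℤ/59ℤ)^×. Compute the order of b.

58

The order of 39 must divide p − 1 = 58 = 2 · 29.
Divisors: 1, 2, 29, 58.
Check each in increasing order: 39^1 ≡ 39;  39^2 ≡ 46;  39^29 ≡ 58;  39^58 ≡ 1.
Smallest exponent giving 1 is 58.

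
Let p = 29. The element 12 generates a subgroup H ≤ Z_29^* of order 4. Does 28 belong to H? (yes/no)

yes

28 ∈ ⟨12⟩ iff 28^4 ≡ 1 (mod 29), since |⟨12⟩| = 4.
28^4 mod 29 = 1.
Since 1 = 1, 28 lies in the subgroup.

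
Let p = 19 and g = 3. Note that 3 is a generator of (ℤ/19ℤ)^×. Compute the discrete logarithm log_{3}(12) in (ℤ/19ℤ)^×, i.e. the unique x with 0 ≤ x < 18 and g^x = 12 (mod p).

Successive powers of 3 modulo 19:
  3^0=1  3^1=3  3^2=9  3^3=8  3^4=5  3^5=15
  3^6=7  3^7=2  3^8=6  3^9=18  3^10=16  3^11=10
  3^12=11  3^13=14  3^14=4  3^15=12
So 3^15 ≡ 12 (mod 19), giving x = 15.

15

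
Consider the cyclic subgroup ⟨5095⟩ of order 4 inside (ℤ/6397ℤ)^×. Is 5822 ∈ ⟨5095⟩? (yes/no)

⟨5095⟩ has order 4; its elements mod 6397 are {1, 1302, 5095, 6396}.
5822 is not in this set.

no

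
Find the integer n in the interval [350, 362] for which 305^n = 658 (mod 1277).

356

Compute 305^350 mod 1277 = 154, then multiply by 305 repeatedly:
  305^350=154  305^351=998  305^352=464  305^353=1050  305^354=1000
  305^355=1074  305^356=658
Found 658 at exponent 356.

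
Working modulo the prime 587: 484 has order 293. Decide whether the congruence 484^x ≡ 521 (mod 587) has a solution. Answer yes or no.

no

521 ∈ ⟨484⟩ iff 521^293 ≡ 1 (mod 587), since |⟨484⟩| = 293.
521^293 mod 587 = 586.
Since 586 ≠ 1, 521 does not lie in the subgroup.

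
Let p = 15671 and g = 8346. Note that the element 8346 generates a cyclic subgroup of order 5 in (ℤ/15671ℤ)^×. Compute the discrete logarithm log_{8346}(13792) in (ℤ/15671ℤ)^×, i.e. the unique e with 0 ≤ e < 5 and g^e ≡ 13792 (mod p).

2

Successive powers of 8346 modulo 15671:
  8346^0=1  8346^1=8346  8346^2=13792
So 8346^2 ≡ 13792 (mod 15671), giving e = 2.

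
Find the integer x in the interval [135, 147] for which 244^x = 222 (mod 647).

147

Compute 244^135 mod 647 = 11, then multiply by 244 repeatedly:
  244^135=11  244^136=96  244^137=132  244^138=505  244^139=290
  244^140=237  244^141=245  244^142=256  244^143=352  244^144=484
  244^145=342  244^146=632  244^147=222
Found 222 at exponent 147.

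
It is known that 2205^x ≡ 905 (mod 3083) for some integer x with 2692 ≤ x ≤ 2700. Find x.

2696

Compute 2205^2692 mod 3083 = 880, then multiply by 2205 repeatedly:
  2205^2692=880  2205^2693=1193  2205^2694=766  2205^2695=2629  2205^2696=905
Found 905 at exponent 2696.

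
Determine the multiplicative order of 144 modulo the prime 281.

The order of 144 must divide p − 1 = 280 = 2^3 · 5 · 7.
Divisors: 1, 2, 4, 5, 7, 8, 10, 14, 20, 28, 35, 40, 56, 70, 140, 280.
Check each in increasing order: 144^1 ≡ 144;  144^2 ≡ 223;  144^4 ≡ 273;  144^5 ≡ 253;  144^7 ≡ 219;  144^8 ≡ 64;  144^10 ≡ 222;  144^14 ≡ 191;  144^20 ≡ 109;  144^28 ≡ 232;  144^35 ≡ 228;  144^40 ≡ 79;  144^56 ≡ 153;  144^70 ≡ 280;  144^140 ≡ 1.
Smallest exponent giving 1 is 140.

140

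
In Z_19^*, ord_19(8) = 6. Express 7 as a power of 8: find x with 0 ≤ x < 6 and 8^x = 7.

2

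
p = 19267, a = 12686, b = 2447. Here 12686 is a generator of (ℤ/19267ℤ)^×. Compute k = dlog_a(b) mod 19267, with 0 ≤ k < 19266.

Baby-step giant-step with m = ceil(sqrt(19266)) = 139.
Baby table (12686^j mod 19267 for j=0..138):
  0:1  1:12686  2:16612  3:16653  4:16570  5:4050  6:12478  7:17503
  8:10150  9:1539  10:6283  11:17826  12:3857  13:10989  14:9709  15:13710
  16:1851  17:14580  18:17947  19:16770  20:17273  21:1687  22:14912  23:10226
  24:2325  25:16440  26:11832  27:10822  28:10517  29:13954  30:14515  31:2571
  32:15942  33:13780  34:3589  35:2133  36:8370  37:1383  38:11768  39:8132
  40:7034  41:7847  42:13720  43:13109  44:7297  45:11074  46:9067  47:19239
  48:10865  49:16539  50:15391  51:17715  52:2202  53:16689  54:10858  55:4805
  56:14709  57:16746  58:1814  59:7606  60:580  61:17153  62:1460  63:5973
  64:15634  65:17693  66:12115  67:17298  68:10565  69:6338  70:2677  71:11968
  72:2088  73:15510  74:5256  75:13796  76:13895  77:17454  78:5080  79:16032
  80:18767  81:15110  82:17344  83:16111  84:19077  85:17302  86:3508  87:14985
  88:11488  89:1180  90:18288  91:7621  92:17467  93:15862  94:784  95:4052
  96:18583  97:12193  98:4922  99:15412  100:14383  101:4248  102:329  103:12022
  104:12787  105:7009  106:18236  107:3027  108:1391  109:16921  110:6159  111:5389
  112:5538  113:7586  114:16598  115:12452  116:15206  117:2112  118:11702  119:18604
  120:8861  121:6968  122:18319  123:15547  124:12230  125:11896  126:13512  127:14000
  128:794  129:15310  130:11300  131:5320  132:16486  133:17378  134:4294  135:5875
  136:5494  137:8145  138:17816
Giant step factor: 12686^(-139) ≡ 2369 (mod 19267).
Scan 2447·2369^i mod 19267 for i = 0, 1, …:
  i=0: 2447   i=1: 16843   i=2: 18377   i=3: 10960
  i=4: 11591   i=5: 3604   i=6: 2595   i=7: 1382
  i=8: 17835   i=9: 17851     …   i=37: 18339
  i=38: 17273
Match at i=38, j=20: k = 38·139 + 20 = 5302.

5302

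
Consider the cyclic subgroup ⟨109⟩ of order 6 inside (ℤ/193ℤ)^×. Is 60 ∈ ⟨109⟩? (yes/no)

no

60 ∈ ⟨109⟩ iff 60^6 ≡ 1 (mod 193), since |⟨109⟩| = 6.
60^6 mod 193 = 124.
Since 124 ≠ 1, 60 does not lie in the subgroup.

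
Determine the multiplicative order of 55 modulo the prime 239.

The order of 55 must divide p − 1 = 238 = 2 · 7 · 17.
Divisors: 1, 2, 7, 14, 17, 34, 119, 238.
Check each in increasing order: 55^1 ≡ 55;  55^2 ≡ 157;  55^7 ≡ 36;  55^14 ≡ 101;  55^17 ≡ 24;  55^34 ≡ 98;  55^119 ≡ 1.
Smallest exponent giving 1 is 119.

119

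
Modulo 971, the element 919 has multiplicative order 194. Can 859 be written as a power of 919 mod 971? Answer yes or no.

yes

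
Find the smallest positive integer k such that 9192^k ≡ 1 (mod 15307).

The order of 9192 must divide p − 1 = 15306 = 2 · 3 · 2551.
Divisors: 1, 2, 3, 6, 2551, 5102, 7653, 15306.
Check each in increasing order: 9192^1 ≡ 9192;  9192^2 ≡ 13531;  9192^3 ≡ 7577;  9192^6 ≡ 9679;  9192^2551 ≡ 4548;  9192^5102 ≡ 4547;  9192^7653 ≡ 15306;  9192^15306 ≡ 1.
Smallest exponent giving 1 is 15306.

15306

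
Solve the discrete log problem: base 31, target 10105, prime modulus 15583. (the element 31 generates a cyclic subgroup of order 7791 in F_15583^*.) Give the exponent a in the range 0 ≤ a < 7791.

4536

Baby-step giant-step with m = ceil(sqrt(7791)) = 89.
Baby table (31^j mod 15583 for j=0..88):
  0:1  1:31  2:961  3:14208  4:4124  5:3180  6:5082  7:1712
  8:6323  9:9017  10:14616  11:1189  12:5693  13:5070  14:1340  15:10374
  16:9934  17:11877  18:9778  19:7041  20:109  21:3379  22:11251  23:5955
  24:13192  25:3794  26:8533  27:15195  28:3555  29:1124  30:3678  31:4937
  32:12800  33:7225  34:5813  35:8790  36:7579  37:1204  38:6158  39:3902
  40:11881  41:9902  42:10885  43:10192  44:4292  45:8388  46:10700  47:4457
  48:13503  49:13435  50:11327  51:8311  52:8313  53:8375  54:10297  55:7547
  56:212  57:6572  58:1153  59:4577  60:1640  61:4091  62:2157  63:4535
  64:338  65:10478  66:13158  67:2740  68:7025  69:15196  70:3586  71:2085
  72:2303  73:9061  74:397  75:12307  76:7525  77:15113  78:1013  79:237
  80:7347  81:9595  82:1368  83:11242  84:5676  85:4543  86:586  87:2583
  88:2158
Giant step factor: 31^(-89) ≡ 3191 (mod 15583).
Scan 10105·3191^i mod 15583 for i = 0, 1, …:
  i=0: 10105   i=1: 3828   i=2: 13659   i=3: 218
  i=4: 9986   i=5: 13674   i=6: 1334   i=7: 2635
  i=8: 9048   i=9: 12452     …   i=49: 10983
  i=50: 586
Match at i=50, j=86: a = 50·89 + 86 = 4536.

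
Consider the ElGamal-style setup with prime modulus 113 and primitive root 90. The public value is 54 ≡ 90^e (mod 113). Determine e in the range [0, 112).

111

Baby-step giant-step with m = ceil(sqrt(112)) = 11.
Baby table (90^j mod 113 for j=0..10):
  0:1  1:90  2:77  3:37  4:53  5:24  6:13  7:40
  8:97  9:29  10:11
Giant step factor: 90^(-11) ≡ 46 (mod 113).
Scan 54·46^i mod 113 for i = 0, 1, …:
  i=0: 54   i=1: 111   i=2: 21   i=3: 62
  i=4: 27   i=5: 112   i=6: 67   i=7: 31
  i=8: 70   i=9: 56   i=10: 90
Match at i=10, j=1: e = 10·11 + 1 = 111.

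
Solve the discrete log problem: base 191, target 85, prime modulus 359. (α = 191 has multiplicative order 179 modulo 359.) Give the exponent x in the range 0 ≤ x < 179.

37

Baby-step giant-step with m = ceil(sqrt(179)) = 14.
Baby table (191^j mod 359 for j=0..13):
  0:1  1:191  2:222  3:40  4:101  5:264  6:164  7:91
  8:149  9:98  10:50  11:216  12:330  13:205
Giant step factor: 191^(-14) ≡ 15 (mod 359).
Scan 85·15^i mod 359 for i = 0, 1, …:
  i=0: 85   i=1: 198   i=2: 98
Match at i=2, j=9: x = 2·14 + 9 = 37.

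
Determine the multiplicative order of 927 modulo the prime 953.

119

The order of 927 must divide p − 1 = 952 = 2^3 · 7 · 17.
Divisors: 1, 2, 4, 7, 8, 14, 17, 28, 34, 56, 68, 119, 136, 238, 476, 952.
Check each in increasing order: 927^1 ≡ 927;  927^2 ≡ 676;  927^4 ≡ 489;  927^7 ≡ 443;  927^8 ≡ 871;  927^14 ≡ 884;  927^17 ≡ 528;  927^28 ≡ 949;  927^34 ≡ 508;  927^56 ≡ 16;  927^68 ≡ 754;  927^119 ≡ 1.
Smallest exponent giving 1 is 119.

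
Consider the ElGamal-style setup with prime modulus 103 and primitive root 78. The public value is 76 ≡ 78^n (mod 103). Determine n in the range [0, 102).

84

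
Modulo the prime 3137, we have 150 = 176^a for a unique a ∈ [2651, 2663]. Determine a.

Compute 176^2651 mod 3137 = 1332, then multiply by 176 repeatedly:
  176^2651=1332  176^2652=2294  176^2653=2208  176^2654=2757  176^2655=2134
  176^2656=2281  176^2657=3057  176^2658=1605  176^2659=150
Found 150 at exponent 2659.

2659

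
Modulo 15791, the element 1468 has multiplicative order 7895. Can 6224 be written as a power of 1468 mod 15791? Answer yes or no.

6224 ∈ ⟨1468⟩ iff 6224^7895 ≡ 1 (mod 15791), since |⟨1468⟩| = 7895.
6224^7895 mod 15791 = 15790.
Since 15790 ≠ 1, 6224 does not lie in the subgroup.

no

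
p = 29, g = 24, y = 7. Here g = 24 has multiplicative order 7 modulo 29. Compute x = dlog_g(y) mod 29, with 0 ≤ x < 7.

5

Successive powers of 24 modulo 29:
  24^0=1  24^1=24  24^2=25  24^3=20  24^4=16  24^5=7
So 24^5 ≡ 7 (mod 29), giving x = 5.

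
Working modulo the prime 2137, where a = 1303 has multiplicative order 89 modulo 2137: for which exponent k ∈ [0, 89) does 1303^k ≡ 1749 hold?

8

Successive powers of 1303 modulo 2137:
  1303^0=1  1303^1=1303  1303^2=1031  1303^3=1357  1303^4=872  1303^5=1469
  1303^6=1492  1303^7=1543  1303^8=1749
So 1303^8 ≡ 1749 (mod 2137), giving k = 8.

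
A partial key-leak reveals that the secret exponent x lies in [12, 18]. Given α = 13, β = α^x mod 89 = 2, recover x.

16

Compute 13^12 mod 89 = 22, then multiply by 13 repeatedly:
  13^12=22  13^13=19  13^14=69  13^15=7  13^16=2
Found 2 at exponent 16.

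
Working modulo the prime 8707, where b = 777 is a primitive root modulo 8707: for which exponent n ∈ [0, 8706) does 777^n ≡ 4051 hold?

Baby-step giant-step with m = ceil(sqrt(8706)) = 94.
Baby table (777^j mod 8707 for j=0..93):
  0:1  1:777  2:2946  3:7808  4:6744  5:7181  6:7157  7:5923
  8:4875  9:330  10:3907  11:5703  12:8075  13:5235  14:1426  15:2213
  16:4222  17:6662  18:4416  19:674  20:1278  21:408  22:3564  23:402
  24:7609  25:140  26:4296  27:3211  28:4745  29:3804  30:4035  31:675
  32:2055  33:3354  34:2665  35:7146  36:6083  37:7297  38:1512  39:8086
  40:5075  41:7711  42:1031  43:43  44:7290  45:4780  46:4878  47:2661
  48:4038  49:3006  50:2186  51:657  52:5483  53:2568  54:1433  55:7652
  56:7430  57:369  58:8089  59:7406  60:7842  61:7041  62:2861  63:2712
  64:130  65:5233  66:8579  67:5028  68:6020  69:1881  70:7468  71:3774
  72:6846  73:8072  74:2904  75:1295  76:4910  77:1404  78:2533  79:359
  80:319  81:4067  82:8125  83:550  84:707  85:798  86:1849  87:18
  88:5279  89:786  90:1232  91:8201  92:7360  93:6928
Giant step factor: 777^(-94) ≡ 1909 (mod 8707).
Scan 4051·1909^i mod 8707 for i = 0, 1, …:
  i=0: 4051   i=1: 1543   i=2: 2621   i=3: 5671
  i=4: 3138   i=5: 26   i=6: 6099   i=7: 1732
  i=8: 6435   i=9: 7545     …   i=59: 30
  i=60: 5028
Match at i=60, j=67: n = 60·94 + 67 = 5707.

5707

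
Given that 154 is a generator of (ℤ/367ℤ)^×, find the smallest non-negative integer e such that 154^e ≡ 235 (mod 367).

231

Baby-step giant-step with m = ceil(sqrt(366)) = 20.
Baby table (154^j mod 367 for j=0..19):
  0:1  1:154  2:228  3:247  4:237  5:165  6:87  7:186
  8:18  9:203  10:67  11:42  12:229  13:34  14:98  15:45
  16:324  17:351  18:105  19:22
Giant step factor: 154^(-20) ≡ 95 (mod 367).
Scan 235·95^i mod 367 for i = 0, 1, …:
  i=0: 235   i=1: 305   i=2: 349   i=3: 125
  i=4: 131   i=5: 334   i=6: 168   i=7: 179
  i=8: 123   i=9: 308   i=10: 267   i=11: 42
Match at i=11, j=11: e = 11·20 + 11 = 231.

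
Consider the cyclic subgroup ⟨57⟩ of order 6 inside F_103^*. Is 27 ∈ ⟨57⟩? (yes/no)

no

27 ∈ ⟨57⟩ iff 27^6 ≡ 1 (mod 103), since |⟨57⟩| = 6.
27^6 mod 103 = 100.
Since 100 ≠ 1, 27 does not lie in the subgroup.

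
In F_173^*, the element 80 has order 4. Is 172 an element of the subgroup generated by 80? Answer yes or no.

yes

⟨80⟩ has order 4; its elements mod 173 are {1, 80, 93, 172}.
172 is in this set.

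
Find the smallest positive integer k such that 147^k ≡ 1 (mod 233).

232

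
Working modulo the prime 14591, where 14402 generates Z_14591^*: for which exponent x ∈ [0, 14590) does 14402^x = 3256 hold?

Baby-step giant-step with m = ceil(sqrt(14590)) = 121.
Baby table (14402^j mod 14591 for j=0..120):
  0:1  1:14402  2:6539  3:4364  4:6891  5:10791  6:3241  7:273
  8:6767  9:5045  10:9501  11:13595  12:13152  13:9333  14:1574  15:8925
  16:5731  17:11166  18:5321  19:1110  20:9075  21:6563  22:14419  23:3326
  24:13390  25:8124  26:11210  27:11596  28:11597  29:11408  30:3356  31:7720
  32:20  33:10811  34:14052  35:14325  36:6501  37:11546  38:6456  39:5460
  40:4021  41:13354  42:337  43:9262  44:402  45:11568  46:2298  47:3408
  48:12483  49:4455  50:4283  51:7609  52:6408  53:14532  54:11151  55:8156
  56:5162  57:1979  58:5335  59:13055  60:13075  61:9295  62:8756  63:8490
  64:400  65:11946  66:3811  67:9271  68:13292  69:12055  70:12392  71:7063
  72:7465  73:4442  74:6740  75:10148  76:8040  77:12495  78:2187  79:9796
  80:1613  81:1554  82:12705  83:6270  84:11432  85:13411  86:4155  87:2619
  88:1103  89:10398  90:4563  91:13053  92:13453  93:10808  94:28  95:9299
  96:8000  97:5464  98:3265  99:10328  100:3202  101:7644  102:14384  103:9941
  104:3390  105:1294  106:3481  107:13277  108:299  109:1853  110:14558  111:6237
  112:3078  113:1898  114:6053  115:8672  116:9775  117:5582  118:10145  119:8607
  120:7469
Giant step factor: 14402^(-121) ≡ 13542 (mod 14591).
Scan 3256·13542^i mod 14591 for i = 0, 1, …:
  i=0: 3256   i=1: 13341   i=2: 12651   i=3: 6911
  i=4: 2088   i=5: 12929   i=6: 7109   i=7: 13251
  i=8: 4924   i=9: 14529     …   i=27: 10804
  i=28: 3811
Match at i=28, j=66: x = 28·121 + 66 = 3454.

3454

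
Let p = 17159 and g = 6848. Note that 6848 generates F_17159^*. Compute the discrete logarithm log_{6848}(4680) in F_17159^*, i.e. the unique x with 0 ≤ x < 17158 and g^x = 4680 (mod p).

9068

Baby-step giant-step with m = ceil(sqrt(17158)) = 131.
Baby table (6848^j mod 17159 for j=0..130):
  0:1  1:6848  2:16716  3:3479  4:7500  5:3113  6:6346  7:10820
  8:2798  9:11260  10:13093  11:5089  12:16702  13:10561  14:13702  15:5884
  16:4300  17:1556  18:16908  19:14211  20:8239  21:1880  22:4990  23:7951
  24:2941  25:12461  26:1221  27:4975  28:8185  29:9586  30:11753  31:8834
  32:9757  33:15949  34:1717  35:4101  36:11524  37:2111  38:8250  39:8572
  40:117  41:11902  42:16805  43:12386  44:2391  45:3882  46:4645  47:13333
  48:1345  49:13336  50:4730  51:12007  52:15167  53:189  54:7347  55:2068
  56:5489  57:10462  58:4951  59:15423  60:3059  61:14052  62:424  63:3681
  64:917  65:16581  66:5585  67:15828  68:13900  69:6227  70:2381  71:4038
  72:9075  73:12861  74:12140  75:16524  76:9906  77:6761  78:4346  79:7702
  80:13689  81:2655  82:10059  83:7806  84:5203  85:8060  86:11536  87:15651
  88:2934  89:16002  90:4322  91:14940  92:7162  93:4954  94:1649  95:1730
  96:7330  97:5765  98:13020  99:2796  100:14723  101:13979  102:15290  103:1702
  104:4335  105:1010  106:1403  107:15863  108:13354  109:7881  110:4033  111:9153
  112:15076  113:11904  114:13342  115:11500  116:9349  117:1723  118:10871  119:8866
  120:5826  121:1773  122:10091  123:3875  124:8186  125:16434  126:11310  127:12313
  128:98  129:1903  130:8063
Giant step factor: 6848^(-131) ≡ 11447 (mod 17159).
Scan 4680·11447^i mod 17159 for i = 0, 1, …:
  i=0: 4680   i=1: 1562   i=2: 536   i=3: 9829
  i=4: 1000   i=5: 1947   i=6: 14927   i=7: 47
  i=8: 6080   i=9: 856     …   i=68: 12441
  i=69: 9586
Match at i=69, j=29: x = 69·131 + 29 = 9068.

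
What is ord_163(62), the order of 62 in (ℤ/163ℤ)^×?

The order of 62 must divide p − 1 = 162 = 2 · 3^4.
Divisors: 1, 2, 3, 6, 9, 18, 27, 54, 81, 162.
Check each in increasing order: 62^1 ≡ 62;  62^2 ≡ 95;  62^3 ≡ 22;  62^6 ≡ 158;  62^9 ≡ 53;  62^18 ≡ 38;  62^27 ≡ 58;  62^54 ≡ 104;  62^81 ≡ 1.
Smallest exponent giving 1 is 81.

81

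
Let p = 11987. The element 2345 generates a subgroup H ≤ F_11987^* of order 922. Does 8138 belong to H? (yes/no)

no

8138 ∈ ⟨2345⟩ iff 8138^922 ≡ 1 (mod 11987), since |⟨2345⟩| = 922.
8138^922 mod 11987 = 7270.
Since 7270 ≠ 1, 8138 does not lie in the subgroup.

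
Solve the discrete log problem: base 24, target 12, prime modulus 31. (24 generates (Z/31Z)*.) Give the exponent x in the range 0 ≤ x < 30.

13

Successive powers of 24 modulo 31:
  24^0=1  24^1=24  24^2=18  24^3=29  24^4=14  24^5=26
  24^6=4  24^7=3  24^8=10  24^9=23  24^10=25  24^11=11
  24^12=16  24^13=12
So 24^13 ≡ 12 (mod 31), giving x = 13.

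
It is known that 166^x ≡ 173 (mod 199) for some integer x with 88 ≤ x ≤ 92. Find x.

89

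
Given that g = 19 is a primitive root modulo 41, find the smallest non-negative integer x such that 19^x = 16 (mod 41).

Successive powers of 19 modulo 41:
  19^0=1  19^1=19  19^2=33  19^3=12  19^4=23  19^5=27
  19^6=21  19^7=30  19^8=37  19^9=6  19^10=32  19^11=34
  19^12=31  19^13=15  19^14=39  19^15=3  19^16=16
So 19^16 ≡ 16 (mod 41), giving x = 16.

16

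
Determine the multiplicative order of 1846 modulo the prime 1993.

The order of 1846 must divide p − 1 = 1992 = 2^3 · 3 · 83.
Divisors: 1, 2, 3, 4, 6, 8, 12, 24, 83, 166, 249, 332, 498, 664, 996, 1992.
Check each in increasing order: 1846^1 ≡ 1846;  1846^2 ≡ 1679;  1846^3 ≡ 319;  1846^4 ≡ 939;  1846^6 ≡ 118;  1846^8 ≡ 815;  1846^12 ≡ 1966;  1846^24 ≡ 729;  1846^83 ≡ 834;  1846^166 ≡ 1992;  1846^249 ≡ 1159;  1846^332 ≡ 1.
Smallest exponent giving 1 is 332.

332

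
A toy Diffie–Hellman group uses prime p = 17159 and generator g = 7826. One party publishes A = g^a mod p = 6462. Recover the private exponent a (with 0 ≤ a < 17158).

12000

Baby-step giant-step with m = ceil(sqrt(17158)) = 131.
Baby table (7826^j mod 17159 for j=0..130):
  0:1  1:7826  2:5805  3:10057  4:14908  5:5967  6:8103  7:11573
  8:5096  9:3780  10:164  11:13698  12:8275  13:2084  14:8334  15:525
  16:7649  17:10482  18:12112  19:2196  20:9737  21:15802  22:1539  23:15755
  24:11215  25:305  26:1829  27:3148  28:13083  29:16964  30:1081  31:519
  32:12170  33:9970  34:3247  35:15702  36:8253  37:1502  38:737  39:2338
  40:5694  41:16480  42:5436  43:4975  44:579  45:1278  46:15090  47:6102
  48:755  49:5934  50:7230  51:8757  52:16395  53:9427  54:9161  55:3684
  56:3864  57:5506  58:3707  59:12272  60:1749  61:11951  62:11976  63:1718
  64:9571  65:3611  66:15972  67:10716  68:7383  69:5005  70:12292  71:3838
  72:7938  73:7208  74:8175  75:8798  76:11240  77:7206  78:9682  79:14347
  80:8285  81:11708  82:14907  83:15300  84:2298  85:1516  86:7347  87:14972
  88:9220  89:2125  90:3179  91:15463  92:8170  93:3986  94:16533  95:8398
  96:3778  97:1671  98:2088  99:5320  100:6586  101:13559  102:1478  103:1662
  104:290  105:4552  106:1868  107:16659  108:16411  109:14530  110:16246  111:10165
  112:2166  113:15183  114:13242  115:8691  116:14649  117:3795  118:14600  119:14978
  120:4699  121:2637  122:12044  123:1957  124:9654  125:1127  126:176  127:4656
  128:9299  129:2655  130:15640
Giant step factor: 7826^(-131) ≡ 2972 (mod 17159).
Scan 6462·2972^i mod 17159 for i = 0, 1, …:
  i=0: 6462   i=1: 4143   i=2: 9993   i=3: 14126
  i=4: 11558   i=5: 15217   i=6: 10959   i=7: 2366
  i=8: 13721   i=9: 9028     …   i=90: 9791
  i=91: 14347
Match at i=91, j=79: a = 91·131 + 79 = 12000.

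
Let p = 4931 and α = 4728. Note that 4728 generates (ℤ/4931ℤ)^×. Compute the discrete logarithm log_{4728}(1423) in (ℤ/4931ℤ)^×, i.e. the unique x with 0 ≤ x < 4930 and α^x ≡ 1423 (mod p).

Baby-step giant-step with m = ceil(sqrt(4930)) = 71.
Baby table (4728^j mod 4931 for j=0..70):
  0:1  1:4728  2:1761  3:2480  4:4453  5:3345  6:1443  7:2931
  8:1658  9:3665  10:586  11:4317  12:1367  13:3566  14:959  15:2563
  16:2397  17:1578  18:181  19:2705  20:3157  21:159  22:2240  23:3863
  24:4771  25:2894  26:4238  27:2611  28:2515  29:2279  30:877  31:4416
  32:994  33:389  34:4860  35:4551  36:3175  37:1436  38:4352  39:4124
  40:1098  41:3932  42:626  43:1128  44:2773  45:4146  46:1563  47:3226
  48:945  49:474  50:2398  51:1375  52:1942  53:254  54:2679  55:3504
  56:3683  57:1863  58:1498  59:1628  60:4824  61:1997  62:3882  63:914
  64:1836  65:2048  66:3391  67:1967  68:110  69:2325  70:1401
Giant step factor: 4728^(-71) ≡ 1790 (mod 4931).
Scan 1423·1790^i mod 4931 for i = 0, 1, …:
  i=0: 1423   i=1: 2774   i=2: 4874   i=3: 1521
  i=4: 678   i=5: 594   i=6: 3095   i=7: 2537
  i=8: 4710   i=9: 3821     …   i=40: 4759
  i=41: 2773
Match at i=41, j=44: x = 41·71 + 44 = 2955.

2955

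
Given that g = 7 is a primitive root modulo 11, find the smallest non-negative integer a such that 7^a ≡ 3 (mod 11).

4

Successive powers of 7 modulo 11:
  7^0=1  7^1=7  7^2=5  7^3=2  7^4=3
So 7^4 ≡ 3 (mod 11), giving a = 4.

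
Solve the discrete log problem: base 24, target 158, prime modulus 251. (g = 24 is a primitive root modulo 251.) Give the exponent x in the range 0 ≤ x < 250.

Baby-step giant-step with m = ceil(sqrt(250)) = 16.
Baby table (24^j mod 251 for j=0..15):
  0:1  1:24  2:74  3:19  4:205  5:151  6:110  7:130
  8:108  9:82  10:211  11:44  12:52  13:244  14:83  15:235
Giant step factor: 24^(-16) ≡ 117 (mod 251).
Scan 158·117^i mod 251 for i = 0, 1, …:
  i=0: 158   i=1: 163   i=2: 246   i=3: 168
  i=4: 78   i=5: 90   i=6: 239   i=7: 102
  i=8: 137   i=9: 216   i=10: 172   i=11: 44
Match at i=11, j=11: x = 11·16 + 11 = 187.

187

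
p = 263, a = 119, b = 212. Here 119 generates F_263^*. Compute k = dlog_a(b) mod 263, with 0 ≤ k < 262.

Successive powers of 119 modulo 263:
  119^0=1  119^1=119  119^2=222  119^3=118  119^4=103  119^5=159
  119^6=248  119^7=56  119^8=89  119^9=71  119^10=33  119^11=245
  119^12=225  119^13=212
So 119^13 ≡ 212 (mod 263), giving k = 13.

13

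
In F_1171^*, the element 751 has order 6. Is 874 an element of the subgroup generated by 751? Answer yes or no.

⟨751⟩ has order 6; its elements mod 1171 are {1, 420, 421, 750, 751, 1170}.
874 is not in this set.

no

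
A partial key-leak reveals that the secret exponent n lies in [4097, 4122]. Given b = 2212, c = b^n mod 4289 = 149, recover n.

4117

Compute 2212^4097 mod 4289 = 2503, then multiply by 2212 repeatedly:
  2212^4097=2503  2212^4098=3826  2212^4099=915  2212^4100=3861  2212^4101=1133
  2212^4102=1420  2212^4103=1492  2212^4104=2063  2212^4105=4149  2212^4106=3417
  2212^4107=1186  2212^4108=2853  2212^4109=1717  2212^4110=2239  2212^4111=3162
  2212^4112=3274  2212^4113=2256  2212^4114=2165  2212^4115=2456  2212^4116=2798
  2212^4117=149
Found 149 at exponent 4117.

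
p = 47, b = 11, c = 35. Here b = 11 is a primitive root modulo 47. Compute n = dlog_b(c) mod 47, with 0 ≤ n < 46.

31

Baby-step giant-step with m = ceil(sqrt(46)) = 7.
Baby table (11^j mod 47 for j=0..6):
  0:1  1:11  2:27  3:15  4:24  5:29  6:37
Giant step factor: 11^(-7) ≡ 44 (mod 47).
Scan 35·44^i mod 47 for i = 0, 1, …:
  i=0: 35   i=1: 36   i=2: 33   i=3: 42
  i=4: 15
Match at i=4, j=3: n = 4·7 + 3 = 31.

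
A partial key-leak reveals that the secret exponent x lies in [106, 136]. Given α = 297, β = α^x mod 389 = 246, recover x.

130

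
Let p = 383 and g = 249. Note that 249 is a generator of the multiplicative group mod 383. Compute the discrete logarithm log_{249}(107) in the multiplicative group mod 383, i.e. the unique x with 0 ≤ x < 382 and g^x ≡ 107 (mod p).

265

Baby-step giant-step with m = ceil(sqrt(382)) = 20.
Baby table (249^j mod 383 for j=0..19):
  0:1  1:249  2:338  3:285  4:110  5:197  6:29  7:327
  8:227  9:222  10:126  11:351  12:75  13:291  14:72  15:310
  16:207  17:221  18:260  19:13
Giant step factor: 249^(-20) ≡ 31 (mod 383).
Scan 107·31^i mod 383 for i = 0, 1, …:
  i=0: 107   i=1: 253   i=2: 183   i=3: 311
  i=4: 66   i=5: 131   i=6: 231   i=7: 267
  i=8: 234   i=9: 360   i=10: 53   i=11: 111
  i=12: 377   i=13: 197
Match at i=13, j=5: x = 13·20 + 5 = 265.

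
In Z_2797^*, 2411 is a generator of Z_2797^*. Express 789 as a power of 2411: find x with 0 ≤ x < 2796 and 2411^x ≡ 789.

Baby-step giant-step with m = ceil(sqrt(2796)) = 53.
Baby table (2411^j mod 2797 for j=0..52):
  0:1  1:2411  2:755  3:2255  4:2234  5:1949  6:79  7:273
  8:908  9:1934  10:275  11:136  12:647  13:1988  14:1807  15:1748
  16:2146  17:2353  18:767  19:420  20:106  21:1039  22:1714  23:1285
  24:1856  25:2413  26:2780  27:968  28:1150  29:823  30:1180  31:431
  32:1454  33:953  34:1346  35:686  36:919  37:485  38:189  39:2565
  40:48  41:1051  42:2676  43:1954  44:946  45:1251  46:995  47:1916
  48:1629  49:531  50:2012  51:934  52:289
Giant step factor: 2411^(-53) ≡ 2205 (mod 2797).
Scan 789·2205^i mod 2797 for i = 0, 1, …:
  i=0: 789   i=1: 11   i=2: 1879   i=3: 838
  i=4: 1770   i=5: 1035   i=6: 2620   i=7: 1295
  i=8: 2535   i=9: 1269     …   i=13: 656
  i=14: 431
Match at i=14, j=31: x = 14·53 + 31 = 773.

773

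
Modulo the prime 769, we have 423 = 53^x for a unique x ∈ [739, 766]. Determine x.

Compute 53^739 mod 769 = 474, then multiply by 53 repeatedly:
  53^739=474  53^740=514  53^741=327  53^742=413  53^743=357
  53^744=465  53^745=37  53^746=423
Found 423 at exponent 746.

746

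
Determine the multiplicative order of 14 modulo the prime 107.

53

The order of 14 must divide p − 1 = 106 = 2 · 53.
Divisors: 1, 2, 53, 106.
Check each in increasing order: 14^1 ≡ 14;  14^2 ≡ 89;  14^53 ≡ 1.
Smallest exponent giving 1 is 53.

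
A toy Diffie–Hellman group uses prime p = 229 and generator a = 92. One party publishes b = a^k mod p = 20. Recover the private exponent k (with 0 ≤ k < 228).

Baby-step giant-step with m = ceil(sqrt(228)) = 16.
Baby table (92^j mod 229 for j=0..15):
  0:1  1:92  2:220  3:88  4:81  5:124  6:187  7:29
  8:149  9:197  10:33  11:59  12:161  13:156  14:154  15:199
Giant step factor: 92^(-16) ≡ 19 (mod 229).
Scan 20·19^i mod 229 for i = 0, 1, …:
  i=0: 20   i=1: 151   i=2: 121   i=3: 9
  i=4: 171   i=5: 43   i=6: 130   i=7: 180
  i=8: 214   i=9: 173   i=10: 81
Match at i=10, j=4: k = 10·16 + 4 = 164.

164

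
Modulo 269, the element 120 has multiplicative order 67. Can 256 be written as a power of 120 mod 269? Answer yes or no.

yes

256 ∈ ⟨120⟩ iff 256^67 ≡ 1 (mod 269), since |⟨120⟩| = 67.
256^67 mod 269 = 1.
Since 1 = 1, 256 lies in the subgroup.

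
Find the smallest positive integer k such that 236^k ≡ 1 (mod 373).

The order of 236 must divide p − 1 = 372 = 2^2 · 3 · 31.
Divisors: 1, 2, 3, 4, 6, 12, 31, 62, 93, 124, 186, 372.
Check each in increasing order: 236^1 ≡ 236;  236^2 ≡ 119;  236^3 ≡ 109;  236^4 ≡ 360;  236^6 ≡ 318;  236^12 ≡ 41;  236^31 ≡ 1.
Smallest exponent giving 1 is 31.

31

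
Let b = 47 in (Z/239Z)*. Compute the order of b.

238

The order of 47 must divide p − 1 = 238 = 2 · 7 · 17.
Divisors: 1, 2, 7, 14, 17, 34, 119, 238.
Check each in increasing order: 47^1 ≡ 47;  47^2 ≡ 58;  47^7 ≡ 73;  47^14 ≡ 71;  47^17 ≡ 195;  47^34 ≡ 24;  47^119 ≡ 238;  47^238 ≡ 1.
Smallest exponent giving 1 is 238.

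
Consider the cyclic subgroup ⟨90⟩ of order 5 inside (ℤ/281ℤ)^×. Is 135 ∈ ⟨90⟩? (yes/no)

135 ∈ ⟨90⟩ iff 135^5 ≡ 1 (mod 281), since |⟨90⟩| = 5.
135^5 mod 281 = 192.
Since 192 ≠ 1, 135 does not lie in the subgroup.

no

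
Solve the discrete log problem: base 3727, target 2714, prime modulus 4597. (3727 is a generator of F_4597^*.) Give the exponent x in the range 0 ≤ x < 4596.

1715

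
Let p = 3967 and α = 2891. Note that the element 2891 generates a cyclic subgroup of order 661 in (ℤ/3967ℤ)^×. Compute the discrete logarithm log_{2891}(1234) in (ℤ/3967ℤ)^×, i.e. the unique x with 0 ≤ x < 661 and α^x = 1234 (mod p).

209

Baby-step giant-step with m = ceil(sqrt(661)) = 26.
Baby table (2891^j mod 3967 for j=0..25):
  0:1  1:2891  2:3379  3:1935  4:615  5:749  6:3344  7:3892
  8:1360  9:463  10:1654  11:1479  12:3330  13:3088  14:1658  15:1142
  16:978  17:2894  18:151  19:171  20:2453  21:2594  22:1624  23:2023
  24:1135  25:576
Giant step factor: 2891^(-26) ≡ 1215 (mod 3967).
Scan 1234·1215^i mod 3967 for i = 0, 1, …:
  i=0: 1234   i=1: 3751   i=2: 3349   i=3: 2860
  i=4: 3775   i=5: 773   i=6: 2983   i=7: 2474
  i=8: 2891
Match at i=8, j=1: x = 8·26 + 1 = 209.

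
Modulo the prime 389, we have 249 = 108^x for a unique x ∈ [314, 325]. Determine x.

324

Compute 108^314 mod 389 = 354, then multiply by 108 repeatedly:
  108^314=354  108^315=110  108^316=210  108^317=118  108^318=296
  108^319=70  108^320=169  108^321=358  108^322=153  108^323=186
  108^324=249
Found 249 at exponent 324.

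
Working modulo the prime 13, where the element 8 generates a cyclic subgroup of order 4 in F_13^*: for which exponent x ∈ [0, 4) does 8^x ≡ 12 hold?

Successive powers of 8 modulo 13:
  8^0=1  8^1=8  8^2=12
So 8^2 ≡ 12 (mod 13), giving x = 2.

2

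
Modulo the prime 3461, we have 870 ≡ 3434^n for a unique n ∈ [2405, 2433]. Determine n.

2429

Compute 3434^2405 mod 3461 = 1330, then multiply by 3434 repeatedly:
  3434^2405=1330  3434^2406=2161  3434^2407=490  3434^2408=614  3434^2409=727
  3434^2410=1137  3434^2411=450  3434^2412=1694  3434^2413=2716  3434^2414=2810
  3434^2415=272  3434^2416=3039  3434^2417=1011  3434^2418=391  3434^2419=3287
  3434^2420=1237  3434^2421=1211  3434^2422=1913  3434^2423=264  3434^2424=3255
  3434^2425=2101  3434^2426=2110  3434^2427=1867  3434^2428=1506  3434^2429=870
Found 870 at exponent 2429.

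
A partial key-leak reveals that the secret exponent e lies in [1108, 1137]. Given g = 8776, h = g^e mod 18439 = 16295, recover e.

Compute 8776^1108 mod 18439 = 16295, then multiply by 8776 repeatedly:
  8776^1108=16295
Found 16295 at exponent 1108.

1108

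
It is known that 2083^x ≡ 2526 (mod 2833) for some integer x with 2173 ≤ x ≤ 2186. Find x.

2184

Compute 2083^2173 mod 2833 = 1560, then multiply by 2083 repeatedly:
  2083^2173=1560  2083^2174=29  2083^2175=914  2083^2176=86  2083^2177=659
  2083^2178=1525  2083^2179=782  2083^2180=2764  2083^2181=756  2083^2182=2433
  2083^2183=2535  2083^2184=2526
Found 2526 at exponent 2184.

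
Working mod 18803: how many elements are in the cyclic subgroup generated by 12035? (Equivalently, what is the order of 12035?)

9401

The order of 12035 must divide p − 1 = 18802 = 2 · 7 · 17 · 79.
Divisors: 1, 2, 7, 14, 17, 34, 79, 119, 158, 238, 553, 1106, 1343, 2686, 9401, 18802.
Check each in increasing order: 12035^1 ≡ 12035;  12035^2 ≡ 1716;  12035^7 ≡ 10443;  12035^14 ≡ 17652;  12035^17 ≡ 5904;  12035^34 ≡ 15257;  12035^79 ≡ 12360;  12035^119 ≡ 1323;  12035^158 ≡ 14028;  12035^238 ≡ 1650;  12035^553 ≡ 15443;  12035^1106 ≡ 7800;  12035^1343 ≡ 8100;  12035^2686 ≡ 6333;  12035^9401 ≡ 1.
Smallest exponent giving 1 is 9401.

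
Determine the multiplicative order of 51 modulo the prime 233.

29

The order of 51 must divide p − 1 = 232 = 2^3 · 29.
Divisors: 1, 2, 4, 8, 29, 58, 116, 232.
Check each in increasing order: 51^1 ≡ 51;  51^2 ≡ 38;  51^4 ≡ 46;  51^8 ≡ 19;  51^29 ≡ 1.
Smallest exponent giving 1 is 29.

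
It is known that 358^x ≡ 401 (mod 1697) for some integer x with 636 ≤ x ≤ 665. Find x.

636

Compute 358^636 mod 1697 = 401, then multiply by 358 repeatedly:
  358^636=401
Found 401 at exponent 636.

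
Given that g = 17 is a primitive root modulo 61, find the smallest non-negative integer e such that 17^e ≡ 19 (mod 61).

58

Baby-step giant-step with m = ceil(sqrt(60)) = 8.
Baby table (17^j mod 61 for j=0..7):
  0:1  1:17  2:45  3:33  4:12  5:21  6:52  7:30
Giant step factor: 17^(-8) ≡ 25 (mod 61).
Scan 19·25^i mod 61 for i = 0, 1, …:
  i=0: 19   i=1: 48   i=2: 41   i=3: 49
  i=4: 5   i=5: 3   i=6: 14   i=7: 45
Match at i=7, j=2: e = 7·8 + 2 = 58.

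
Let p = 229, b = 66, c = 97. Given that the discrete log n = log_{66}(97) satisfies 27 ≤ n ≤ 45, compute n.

34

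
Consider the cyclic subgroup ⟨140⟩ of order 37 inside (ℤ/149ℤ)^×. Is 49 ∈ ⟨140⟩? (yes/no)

yes

49 ∈ ⟨140⟩ iff 49^37 ≡ 1 (mod 149), since |⟨140⟩| = 37.
49^37 mod 149 = 1.
Since 1 = 1, 49 lies in the subgroup.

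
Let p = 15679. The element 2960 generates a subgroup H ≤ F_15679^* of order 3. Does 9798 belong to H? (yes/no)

no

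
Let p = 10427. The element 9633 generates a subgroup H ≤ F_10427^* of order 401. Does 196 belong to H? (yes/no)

no

196 ∈ ⟨9633⟩ iff 196^401 ≡ 1 (mod 10427), since |⟨9633⟩| = 401.
196^401 mod 10427 = 7866.
Since 7866 ≠ 1, 196 does not lie in the subgroup.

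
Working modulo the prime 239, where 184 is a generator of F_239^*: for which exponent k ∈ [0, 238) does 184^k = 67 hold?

84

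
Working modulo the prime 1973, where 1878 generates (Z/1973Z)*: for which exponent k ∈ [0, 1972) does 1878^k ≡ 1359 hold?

Baby-step giant-step with m = ceil(sqrt(1972)) = 45.
Baby table (1878^j mod 1973 for j=0..44):
  0:1  1:1878  2:1133  3:880  4:1239  5:675  6:984  7:1224
  8:127  9:1746  10:1835  11:1272  12:1486  13:886  14:669  15:1554
  16:345  17:766  18:231  19:1731  20:1287  21:61  22:124  23:58
  24:409  25:605  26:1715  27:834  28:1663  29:1828  30:1937  31:1447
  32:645  33:1861  34:775  35:1349  36:90  37:1315  38:1347  39:280
  40:1022  41:1560  42:1748  43:1645  44:1565
Giant step factor: 1878^(-45) ≡ 668 (mod 1973).
Scan 1359·668^i mod 1973 for i = 0, 1, …:
  i=0: 1359   i=1: 232   i=2: 1082   i=3: 658
  i=4: 1538   i=5: 1424   i=6: 246   i=7: 569
  i=8: 1276   i=9: 32     …   i=24: 1453
  i=25: 1861
Match at i=25, j=33: k = 25·45 + 33 = 1158.

1158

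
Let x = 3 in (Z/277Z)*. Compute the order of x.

69

The order of 3 must divide p − 1 = 276 = 2^2 · 3 · 23.
Divisors: 1, 2, 3, 4, 6, 12, 23, 46, 69, 92, 138, 276.
Check each in increasing order: 3^1 ≡ 3;  3^2 ≡ 9;  3^3 ≡ 27;  3^4 ≡ 81;  3^6 ≡ 175;  3^12 ≡ 155;  3^23 ≡ 160;  3^46 ≡ 116;  3^69 ≡ 1.
Smallest exponent giving 1 is 69.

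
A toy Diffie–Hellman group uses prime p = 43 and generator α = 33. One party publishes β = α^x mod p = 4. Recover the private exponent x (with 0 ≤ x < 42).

18

Successive powers of 33 modulo 43:
  33^0=1  33^1=33  33^2=14  33^3=32  33^4=24  33^5=18
  33^6=35  33^7=37  33^8=17  33^9=2  33^10=23  33^11=28
  33^12=21  33^13=5  33^14=36  33^15=27  33^16=31  33^17=34
  33^18=4
So 33^18 ≡ 4 (mod 43), giving x = 18.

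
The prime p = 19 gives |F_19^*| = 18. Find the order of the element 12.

The order of 12 must divide p − 1 = 18 = 2 · 3^2.
Divisors: 1, 2, 3, 6, 9, 18.
Check each in increasing order: 12^1 ≡ 12;  12^2 ≡ 11;  12^3 ≡ 18;  12^6 ≡ 1.
Smallest exponent giving 1 is 6.

6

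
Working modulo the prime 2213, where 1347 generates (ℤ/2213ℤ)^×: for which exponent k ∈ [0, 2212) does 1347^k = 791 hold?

Baby-step giant-step with m = ceil(sqrt(2212)) = 48.
Baby table (1347^j mod 2213 for j=0..47):
  0:1  1:1347  2:1962  3:492  4:1037  5:436  6:847  7:1214
  8:2064  9:680  10:1991  11:1934  12:397  13:1426  14:2151  15:580
  16:71  17:478  18:2096  19:1737  20:598  21:2187  22:386  23:2100
  24:486  25:1807  26:1942  27:108  28:1631  29:1661  30:24  31:1346
  32:615  33:743  34:545  35:1612  36:411  37:367  38:850  39:829
  40:1311  41:2156  42:676  43:1029  44:725  45:642  46:1704  47:407
Giant step factor: 1347^(-48) ≡ 212 (mod 2213).
Scan 791·212^i mod 2213 for i = 0, 1, …:
  i=0: 791   i=1: 1717   i=2: 1072   i=3: 1538
  i=4: 745   i=5: 817   i=6: 590   i=7: 1152
  i=8: 794   i=9: 140     …   i=33: 722
  i=34: 367
Match at i=34, j=37: k = 34·48 + 37 = 1669.

1669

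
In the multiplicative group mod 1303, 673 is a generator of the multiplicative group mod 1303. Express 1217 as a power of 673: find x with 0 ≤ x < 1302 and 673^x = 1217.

Baby-step giant-step with m = ceil(sqrt(1302)) = 37.
Baby table (673^j mod 1303 for j=0..36):
  0:1  1:673  2:788  3:3  4:716  5:1061  6:9  7:845
  8:577  9:27  10:1232  11:428  12:81  13:1090  14:1284  15:243
  16:664  17:1246  18:729  19:689  20:1132  21:884  22:764  23:790
  24:46  25:989  26:1067  27:138  28:361  29:595  30:414  31:1083
  32:482  33:1242  34:643  35:143  36:1120
Giant step factor: 673^(-37) ≡ 281 (mod 1303).
Scan 1217·281^i mod 1303 for i = 0, 1, …:
  i=0: 1217   i=1: 591   i=2: 590   i=3: 309
  i=4: 831   i=5: 274   i=6: 117   i=7: 302
  i=8: 167   i=9: 19     …   i=25: 106
  i=26: 1120
Match at i=26, j=36: x = 26·37 + 36 = 998.

998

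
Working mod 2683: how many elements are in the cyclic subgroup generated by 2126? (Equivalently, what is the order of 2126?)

894

The order of 2126 must divide p − 1 = 2682 = 2 · 3^2 · 149.
Divisors: 1, 2, 3, 6, 9, 18, 149, 298, 447, 894, 1341, 2682.
Check each in increasing order: 2126^1 ≡ 2126;  2126^2 ≡ 1704;  2126^3 ≡ 654;  2126^6 ≡ 1119;  2126^9 ≡ 2050;  2126^18 ≡ 922;  2126^149 ≡ 637;  2126^298 ≡ 636;  2126^447 ≡ 2682;  2126^894 ≡ 1.
Smallest exponent giving 1 is 894.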